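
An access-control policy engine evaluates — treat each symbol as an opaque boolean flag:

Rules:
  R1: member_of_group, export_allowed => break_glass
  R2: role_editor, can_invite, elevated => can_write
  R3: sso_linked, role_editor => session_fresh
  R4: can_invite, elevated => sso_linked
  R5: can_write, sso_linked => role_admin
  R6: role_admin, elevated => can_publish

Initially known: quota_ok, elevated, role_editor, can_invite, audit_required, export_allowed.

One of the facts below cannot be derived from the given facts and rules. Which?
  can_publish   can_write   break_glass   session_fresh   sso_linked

Round 1: R2 [role_editor, can_invite, elevated => can_write]; R4 [can_invite, elevated => sso_linked]. Adds can_write, sso_linked.
Round 2: R3 [sso_linked, role_editor => session_fresh]; R5 [can_write, sso_linked => role_admin]. Adds session_fresh, role_admin.
Round 3: R6 [role_admin, elevated => can_publish]. Adds can_publish.
Derived: sso_linked (round 1), session_fresh (round 2), can_write (round 1), can_publish (round 3). break_glass never appears in any round.

break_glass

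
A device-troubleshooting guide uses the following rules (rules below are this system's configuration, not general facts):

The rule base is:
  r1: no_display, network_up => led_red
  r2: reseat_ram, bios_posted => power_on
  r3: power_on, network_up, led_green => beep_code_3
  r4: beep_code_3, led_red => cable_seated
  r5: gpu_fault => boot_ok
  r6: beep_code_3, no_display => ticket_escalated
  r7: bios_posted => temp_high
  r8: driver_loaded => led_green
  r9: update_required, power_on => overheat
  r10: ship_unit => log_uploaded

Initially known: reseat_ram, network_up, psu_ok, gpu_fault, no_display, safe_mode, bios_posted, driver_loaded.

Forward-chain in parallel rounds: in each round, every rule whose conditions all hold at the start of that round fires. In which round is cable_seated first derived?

Round 1: r1 [no_display, network_up => led_red]; r2 [reseat_ram, bios_posted => power_on]; r5 [gpu_fault => boot_ok]; r7 [bios_posted => temp_high]; r8 [driver_loaded => led_green]. Adds led_red, power_on, boot_ok, temp_high, led_green.
Round 2: r3 [power_on, network_up, led_green => beep_code_3]. Adds beep_code_3.
Round 3: r4 [beep_code_3, led_red => cable_seated]; r6 [beep_code_3, no_display => ticket_escalated]. Adds cable_seated, ticket_escalated.
cable_seated first appears in round 3.

3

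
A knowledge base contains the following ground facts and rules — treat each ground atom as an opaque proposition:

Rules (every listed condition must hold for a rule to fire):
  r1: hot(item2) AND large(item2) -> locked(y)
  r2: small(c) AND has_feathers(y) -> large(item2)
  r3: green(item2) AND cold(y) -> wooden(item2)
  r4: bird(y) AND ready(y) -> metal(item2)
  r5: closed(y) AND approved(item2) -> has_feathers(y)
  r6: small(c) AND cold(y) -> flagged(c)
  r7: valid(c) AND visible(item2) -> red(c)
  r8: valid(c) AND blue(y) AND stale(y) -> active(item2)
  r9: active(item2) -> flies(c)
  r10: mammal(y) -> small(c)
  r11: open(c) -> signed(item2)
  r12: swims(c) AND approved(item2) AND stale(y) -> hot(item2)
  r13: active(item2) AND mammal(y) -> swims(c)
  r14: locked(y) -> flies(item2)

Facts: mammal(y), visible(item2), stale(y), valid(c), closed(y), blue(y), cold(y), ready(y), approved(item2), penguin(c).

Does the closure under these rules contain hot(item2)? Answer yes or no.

yes

Round 1 fires r5, r7, r8, r10, giving has_feathers(y), red(c), active(item2), small(c).
Round 2 fires r2, r6, r9, r13, giving large(item2), flagged(c), flies(c), swims(c).
Round 3 fires r12, giving hot(item2).
Round 4 fires r1, giving locked(y).
Round 5 fires r14, giving flies(item2).
hot(item2) appears in round 3, so it is derivable.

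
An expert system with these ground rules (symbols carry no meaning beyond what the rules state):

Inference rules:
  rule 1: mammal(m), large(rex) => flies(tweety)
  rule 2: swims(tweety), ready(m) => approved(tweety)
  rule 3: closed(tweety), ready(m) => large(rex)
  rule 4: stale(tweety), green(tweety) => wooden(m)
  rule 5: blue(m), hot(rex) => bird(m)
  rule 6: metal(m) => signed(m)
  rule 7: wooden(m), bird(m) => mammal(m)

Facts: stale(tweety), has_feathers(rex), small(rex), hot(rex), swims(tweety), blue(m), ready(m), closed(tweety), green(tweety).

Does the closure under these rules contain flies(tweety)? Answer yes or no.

Round 1 fires rule 2, rule 3, rule 4, rule 5, giving approved(tweety), large(rex), wooden(m), bird(m).
Round 2 fires rule 7, giving mammal(m).
Round 3 fires rule 1, giving flies(tweety).
flies(tweety) appears in round 3, so it is derivable.

yes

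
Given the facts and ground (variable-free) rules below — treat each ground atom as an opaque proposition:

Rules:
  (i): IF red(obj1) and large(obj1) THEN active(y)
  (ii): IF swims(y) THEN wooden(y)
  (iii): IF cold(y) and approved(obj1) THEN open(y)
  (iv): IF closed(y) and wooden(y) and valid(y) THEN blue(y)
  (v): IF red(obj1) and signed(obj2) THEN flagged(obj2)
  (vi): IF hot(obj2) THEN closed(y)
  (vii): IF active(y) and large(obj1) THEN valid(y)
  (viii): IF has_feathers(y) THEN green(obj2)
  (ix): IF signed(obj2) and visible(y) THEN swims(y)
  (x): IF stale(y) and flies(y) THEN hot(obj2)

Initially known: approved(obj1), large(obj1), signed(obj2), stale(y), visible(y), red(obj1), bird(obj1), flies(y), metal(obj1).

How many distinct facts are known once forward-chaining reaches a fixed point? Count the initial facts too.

Round 1 — (i), (v), (ix), (x), derive active(y), flagged(obj2), swims(y), hot(obj2).
Round 2 — (ii), (vi), (vii), derive wooden(y), closed(y), valid(y).
Round 3 — (iv), derive blue(y).
Closure: {active(y), approved(obj1), bird(obj1), blue(y), closed(y), flagged(obj2), flies(y), hot(obj2), large(obj1), metal(obj1), red(obj1), signed(obj2), stale(y), swims(y), valid(y), visible(y), wooden(y)} — 17 facts.

17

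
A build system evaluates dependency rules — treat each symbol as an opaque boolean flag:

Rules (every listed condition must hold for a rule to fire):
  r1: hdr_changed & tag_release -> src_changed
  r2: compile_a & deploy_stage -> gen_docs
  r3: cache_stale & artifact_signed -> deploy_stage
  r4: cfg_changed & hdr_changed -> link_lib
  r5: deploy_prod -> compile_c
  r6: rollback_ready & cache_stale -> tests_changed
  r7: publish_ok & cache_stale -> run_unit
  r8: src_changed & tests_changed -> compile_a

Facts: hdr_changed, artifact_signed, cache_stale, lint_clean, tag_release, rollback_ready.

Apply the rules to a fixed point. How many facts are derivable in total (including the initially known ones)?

11

Round 1 — r1, r3, r6, derive src_changed, deploy_stage, tests_changed.
Round 2 — r8, derive compile_a.
Round 3 — r2, derive gen_docs.
Closure: {artifact_signed, cache_stale, compile_a, deploy_stage, gen_docs, hdr_changed, lint_clean, rollback_ready, src_changed, tag_release, tests_changed} — 11 facts.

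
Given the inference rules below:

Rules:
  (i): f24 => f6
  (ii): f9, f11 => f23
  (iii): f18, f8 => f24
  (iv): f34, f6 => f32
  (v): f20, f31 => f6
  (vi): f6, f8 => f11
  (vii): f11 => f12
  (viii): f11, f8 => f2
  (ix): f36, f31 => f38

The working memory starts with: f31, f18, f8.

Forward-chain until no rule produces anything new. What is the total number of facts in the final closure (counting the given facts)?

Round 1 — (iii), derive f24.
Round 2 — (i), derive f6.
Round 3 — (vi), derive f11.
Round 4 — (vii), (viii), derive f12, f2.
Closure: {f11, f12, f18, f2, f24, f31, f6, f8} — 8 facts.

8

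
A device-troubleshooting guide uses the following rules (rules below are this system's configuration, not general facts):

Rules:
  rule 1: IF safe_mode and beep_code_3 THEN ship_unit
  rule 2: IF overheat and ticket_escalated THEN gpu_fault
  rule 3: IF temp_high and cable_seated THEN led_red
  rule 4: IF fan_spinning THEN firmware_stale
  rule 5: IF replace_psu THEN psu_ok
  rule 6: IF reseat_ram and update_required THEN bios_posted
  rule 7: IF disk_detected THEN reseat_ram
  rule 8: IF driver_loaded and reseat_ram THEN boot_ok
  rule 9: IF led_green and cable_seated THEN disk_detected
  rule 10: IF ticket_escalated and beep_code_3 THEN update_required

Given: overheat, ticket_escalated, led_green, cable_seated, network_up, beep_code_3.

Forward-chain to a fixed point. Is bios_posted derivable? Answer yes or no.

Round 1: rule 2 [IF overheat and ticket_escalated THEN gpu_fault]; rule 9 [IF led_green and cable_seated THEN disk_detected]; rule 10 [IF ticket_escalated and beep_code_3 THEN update_required]. New: gpu_fault, disk_detected, update_required.
Round 2: rule 7 [IF disk_detected THEN reseat_ram]. New: reseat_ram.
Round 3: rule 6 [IF reseat_ram and update_required THEN bios_posted]. New: bios_posted.
bios_posted appears in round 3, so it is derivable.

yes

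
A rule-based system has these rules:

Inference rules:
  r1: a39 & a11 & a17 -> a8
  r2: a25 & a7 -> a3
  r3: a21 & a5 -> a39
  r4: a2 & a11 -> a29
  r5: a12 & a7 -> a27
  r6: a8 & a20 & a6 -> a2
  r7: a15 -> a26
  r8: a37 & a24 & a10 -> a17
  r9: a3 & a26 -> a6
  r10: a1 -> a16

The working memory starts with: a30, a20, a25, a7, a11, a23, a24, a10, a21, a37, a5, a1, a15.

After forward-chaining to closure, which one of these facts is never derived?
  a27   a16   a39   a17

a27

Round 1 — r2, r3, r7, r8, r10, derive a3, a39, a26, a17, a16.
Round 2 — r1, r9, derive a8, a6.
Round 3 — r6, derive a2.
Round 4 — r4, derive a29.
Derived: a17 (round 1), a39 (round 1), a16 (round 1). a27 never appears in any round.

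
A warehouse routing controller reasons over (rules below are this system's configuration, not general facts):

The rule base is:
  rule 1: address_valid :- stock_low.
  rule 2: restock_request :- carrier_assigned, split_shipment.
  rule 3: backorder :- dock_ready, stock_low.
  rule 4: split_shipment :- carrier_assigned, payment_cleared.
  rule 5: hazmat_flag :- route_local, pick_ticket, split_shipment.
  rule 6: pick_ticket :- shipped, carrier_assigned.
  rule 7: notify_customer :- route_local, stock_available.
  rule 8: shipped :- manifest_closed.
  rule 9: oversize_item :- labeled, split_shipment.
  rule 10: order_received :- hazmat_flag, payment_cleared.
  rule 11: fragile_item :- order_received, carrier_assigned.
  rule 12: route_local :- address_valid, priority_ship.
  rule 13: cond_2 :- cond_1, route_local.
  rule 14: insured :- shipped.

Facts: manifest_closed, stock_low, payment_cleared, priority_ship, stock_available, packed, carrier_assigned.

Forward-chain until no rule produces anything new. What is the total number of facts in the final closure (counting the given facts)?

18

[1] rule 1 [address_valid :- stock_low.]; rule 4 [split_shipment :- carrier_assigned, payment_cleared.]; rule 8 [shipped :- manifest_closed.]. ⇒ new: address_valid, split_shipment, shipped.
[2] rule 2 [restock_request :- carrier_assigned, split_shipment.]; rule 6 [pick_ticket :- shipped, carrier_assigned.]; rule 12 [route_local :- address_valid, priority_ship.]; rule 14 [insured :- shipped.]. ⇒ new: restock_request, pick_ticket, route_local, insured.
[3] rule 5 [hazmat_flag :- route_local, pick_ticket, split_shipment.]; rule 7 [notify_customer :- route_local, stock_available.]. ⇒ new: hazmat_flag, notify_customer.
[4] rule 10 [order_received :- hazmat_flag, payment_cleared.]. ⇒ new: order_received.
[5] rule 11 [fragile_item :- order_received, carrier_assigned.]. ⇒ new: fragile_item.
Closure: {address_valid, carrier_assigned, fragile_item, hazmat_flag, insured, manifest_closed, notify_customer, order_received, packed, payment_cleared, pick_ticket, priority_ship, restock_request, route_local, shipped, split_shipment, stock_available, stock_low} — 18 facts.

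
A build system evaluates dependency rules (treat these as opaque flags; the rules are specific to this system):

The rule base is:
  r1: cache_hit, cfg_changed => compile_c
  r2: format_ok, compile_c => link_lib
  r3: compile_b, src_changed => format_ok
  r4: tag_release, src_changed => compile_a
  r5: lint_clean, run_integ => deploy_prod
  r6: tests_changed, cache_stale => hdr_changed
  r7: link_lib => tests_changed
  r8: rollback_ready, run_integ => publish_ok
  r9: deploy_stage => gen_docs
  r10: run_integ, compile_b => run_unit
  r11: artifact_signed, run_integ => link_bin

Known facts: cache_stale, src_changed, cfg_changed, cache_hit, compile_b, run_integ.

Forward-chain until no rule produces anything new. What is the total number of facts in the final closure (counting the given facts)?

12

Round 1 fires r1, r3, r10, giving compile_c, format_ok, run_unit.
Round 2 fires r2, giving link_lib.
Round 3 fires r7, giving tests_changed.
Round 4 fires r6, giving hdr_changed.
Closure: {cache_hit, cache_stale, cfg_changed, compile_b, compile_c, format_ok, hdr_changed, link_lib, run_integ, run_unit, src_changed, tests_changed} — 12 facts.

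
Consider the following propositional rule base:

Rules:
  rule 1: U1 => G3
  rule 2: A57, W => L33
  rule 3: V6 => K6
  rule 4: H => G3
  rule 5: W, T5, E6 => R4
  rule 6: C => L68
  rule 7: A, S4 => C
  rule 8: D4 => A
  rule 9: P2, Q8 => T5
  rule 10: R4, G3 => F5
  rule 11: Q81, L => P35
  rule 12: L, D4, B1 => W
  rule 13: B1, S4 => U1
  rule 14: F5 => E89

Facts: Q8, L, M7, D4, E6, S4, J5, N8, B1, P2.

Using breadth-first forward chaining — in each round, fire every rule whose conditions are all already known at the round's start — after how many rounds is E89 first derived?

4

[1] rule 8 [D4 => A]; rule 9 [P2, Q8 => T5]; rule 12 [L, D4, B1 => W]; rule 13 [B1, S4 => U1]. ⇒ new: A, T5, W, U1.
[2] rule 1 [U1 => G3]; rule 5 [W, T5, E6 => R4]; rule 7 [A, S4 => C]. ⇒ new: G3, R4, C.
[3] rule 6 [C => L68]; rule 10 [R4, G3 => F5]. ⇒ new: L68, F5.
[4] rule 14 [F5 => E89]. ⇒ new: E89.
E89 first appears in round 4.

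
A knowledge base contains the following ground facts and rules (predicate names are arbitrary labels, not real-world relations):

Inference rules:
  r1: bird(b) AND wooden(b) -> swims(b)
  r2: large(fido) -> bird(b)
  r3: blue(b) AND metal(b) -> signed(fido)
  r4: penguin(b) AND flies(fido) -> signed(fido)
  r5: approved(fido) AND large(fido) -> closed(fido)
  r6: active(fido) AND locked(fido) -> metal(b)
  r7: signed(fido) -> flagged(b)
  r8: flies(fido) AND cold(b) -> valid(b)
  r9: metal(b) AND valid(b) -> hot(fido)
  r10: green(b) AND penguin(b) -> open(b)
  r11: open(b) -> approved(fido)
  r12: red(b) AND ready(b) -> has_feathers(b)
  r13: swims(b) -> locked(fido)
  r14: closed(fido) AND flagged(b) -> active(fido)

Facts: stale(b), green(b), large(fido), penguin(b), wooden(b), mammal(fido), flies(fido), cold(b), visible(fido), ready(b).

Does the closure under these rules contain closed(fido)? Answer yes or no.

Round 1 fires r2, r4, r8, r10, giving bird(b), signed(fido), valid(b), open(b).
Round 2 fires r1, r7, r11, giving swims(b), flagged(b), approved(fido).
Round 3 fires r5, r13, giving closed(fido), locked(fido).
Round 4 fires r14, giving active(fido).
Round 5 fires r6, giving metal(b).
Round 6 fires r9, giving hot(fido).
closed(fido) appears in round 3, so it is derivable.

yes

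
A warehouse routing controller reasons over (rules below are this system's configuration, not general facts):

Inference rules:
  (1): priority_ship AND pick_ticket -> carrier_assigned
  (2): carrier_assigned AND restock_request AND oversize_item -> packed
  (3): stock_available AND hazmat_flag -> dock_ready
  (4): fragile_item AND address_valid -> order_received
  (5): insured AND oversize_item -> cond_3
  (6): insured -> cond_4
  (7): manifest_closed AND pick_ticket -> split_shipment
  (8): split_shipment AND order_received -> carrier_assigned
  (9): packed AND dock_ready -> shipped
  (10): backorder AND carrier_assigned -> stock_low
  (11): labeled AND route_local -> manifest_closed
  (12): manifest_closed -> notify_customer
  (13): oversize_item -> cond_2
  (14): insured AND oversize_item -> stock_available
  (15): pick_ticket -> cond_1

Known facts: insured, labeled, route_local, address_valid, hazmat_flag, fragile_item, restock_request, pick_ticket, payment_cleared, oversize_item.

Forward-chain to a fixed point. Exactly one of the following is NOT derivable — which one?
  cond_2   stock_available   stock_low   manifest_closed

stock_low

Round 1 — (4), (5), (6), (11), (13), (14), (15), derive order_received, cond_3, cond_4, manifest_closed, cond_2, stock_available, cond_1.
Round 2 — (3), (7), (12), derive dock_ready, split_shipment, notify_customer.
Round 3 — (8), derive carrier_assigned.
Round 4 — (2), derive packed.
Round 5 — (9), derive shipped.
Derived: stock_available (round 1), cond_2 (round 1), manifest_closed (round 1). stock_low never appears in any round.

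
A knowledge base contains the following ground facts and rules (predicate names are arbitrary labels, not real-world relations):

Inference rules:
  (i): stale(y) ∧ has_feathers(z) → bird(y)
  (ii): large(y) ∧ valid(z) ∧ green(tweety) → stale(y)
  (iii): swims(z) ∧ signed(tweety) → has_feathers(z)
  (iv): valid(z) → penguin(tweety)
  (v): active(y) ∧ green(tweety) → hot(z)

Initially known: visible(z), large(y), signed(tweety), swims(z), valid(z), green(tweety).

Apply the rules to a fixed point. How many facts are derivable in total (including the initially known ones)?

10

Round 1: (ii) [large(y) ∧ valid(z) ∧ green(tweety) → stale(y)]; (iii) [swims(z) ∧ signed(tweety) → has_feathers(z)]; (iv) [valid(z) → penguin(tweety)]. Adds stale(y), has_feathers(z), penguin(tweety).
Round 2: (i) [stale(y) ∧ has_feathers(z) → bird(y)]. Adds bird(y).
Closure: {bird(y), green(tweety), has_feathers(z), large(y), penguin(tweety), signed(tweety), stale(y), swims(z), valid(z), visible(z)} — 10 facts.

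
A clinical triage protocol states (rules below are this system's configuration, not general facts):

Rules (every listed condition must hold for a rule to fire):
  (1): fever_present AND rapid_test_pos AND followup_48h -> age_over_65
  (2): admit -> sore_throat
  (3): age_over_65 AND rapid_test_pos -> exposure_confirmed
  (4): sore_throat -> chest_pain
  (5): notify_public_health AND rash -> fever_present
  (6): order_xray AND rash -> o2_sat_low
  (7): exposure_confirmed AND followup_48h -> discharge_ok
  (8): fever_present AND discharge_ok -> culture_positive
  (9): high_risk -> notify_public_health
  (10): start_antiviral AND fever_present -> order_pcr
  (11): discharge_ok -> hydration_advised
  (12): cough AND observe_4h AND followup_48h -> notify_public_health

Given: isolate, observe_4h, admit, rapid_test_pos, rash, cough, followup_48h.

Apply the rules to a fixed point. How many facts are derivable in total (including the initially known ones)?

Round 1: (2) [admit -> sore_throat]; (12) [cough AND observe_4h AND followup_48h -> notify_public_health]. New: sore_throat, notify_public_health.
Round 2: (4) [sore_throat -> chest_pain]; (5) [notify_public_health AND rash -> fever_present]. New: chest_pain, fever_present.
Round 3: (1) [fever_present AND rapid_test_pos AND followup_48h -> age_over_65]. New: age_over_65.
Round 4: (3) [age_over_65 AND rapid_test_pos -> exposure_confirmed]. New: exposure_confirmed.
Round 5: (7) [exposure_confirmed AND followup_48h -> discharge_ok]. New: discharge_ok.
Round 6: (8) [fever_present AND discharge_ok -> culture_positive]; (11) [discharge_ok -> hydration_advised]. New: culture_positive, hydration_advised.
Closure: {admit, age_over_65, chest_pain, cough, culture_positive, discharge_ok, exposure_confirmed, fever_present, followup_48h, hydration_advised, isolate, notify_public_health, observe_4h, rapid_test_pos, rash, sore_throat} — 16 facts.

16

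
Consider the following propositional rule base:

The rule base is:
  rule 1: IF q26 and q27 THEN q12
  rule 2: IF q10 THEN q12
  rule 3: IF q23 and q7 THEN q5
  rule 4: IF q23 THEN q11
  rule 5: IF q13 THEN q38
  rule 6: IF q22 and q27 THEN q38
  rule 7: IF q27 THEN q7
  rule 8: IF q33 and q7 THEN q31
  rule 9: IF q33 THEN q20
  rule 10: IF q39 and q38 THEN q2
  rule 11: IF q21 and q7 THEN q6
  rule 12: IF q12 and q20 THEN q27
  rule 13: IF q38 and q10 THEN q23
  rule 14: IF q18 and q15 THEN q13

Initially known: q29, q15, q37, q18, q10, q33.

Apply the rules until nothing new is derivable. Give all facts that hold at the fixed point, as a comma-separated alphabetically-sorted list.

Round 1 fires rule 2, rule 9, rule 14, giving q12, q20, q13.
Round 2 fires rule 5, rule 12, giving q38, q27.
Round 3 fires rule 7, rule 13, giving q7, q23.
Round 4 fires rule 3, rule 4, rule 8, giving q5, q11, q31.

q10, q11, q12, q13, q15, q18, q20, q23, q27, q29, q31, q33, q37, q38, q5, q7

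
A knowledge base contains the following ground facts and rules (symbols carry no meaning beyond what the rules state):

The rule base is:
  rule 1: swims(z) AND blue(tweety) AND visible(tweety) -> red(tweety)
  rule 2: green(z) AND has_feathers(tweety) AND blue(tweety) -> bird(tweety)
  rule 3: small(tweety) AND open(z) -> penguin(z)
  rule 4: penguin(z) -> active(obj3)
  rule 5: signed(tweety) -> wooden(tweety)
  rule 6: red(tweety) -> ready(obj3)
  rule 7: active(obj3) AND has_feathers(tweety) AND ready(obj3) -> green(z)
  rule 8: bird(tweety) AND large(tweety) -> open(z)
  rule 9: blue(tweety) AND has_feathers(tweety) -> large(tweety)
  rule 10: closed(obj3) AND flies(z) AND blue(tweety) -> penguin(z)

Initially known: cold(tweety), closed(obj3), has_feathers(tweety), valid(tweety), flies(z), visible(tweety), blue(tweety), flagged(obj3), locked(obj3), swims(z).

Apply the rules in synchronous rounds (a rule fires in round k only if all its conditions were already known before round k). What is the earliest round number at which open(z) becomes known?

Round 1 fires rule 1, rule 9, rule 10, giving red(tweety), large(tweety), penguin(z).
Round 2 fires rule 4, rule 6, giving active(obj3), ready(obj3).
Round 3 fires rule 7, giving green(z).
Round 4 fires rule 2, giving bird(tweety).
Round 5 fires rule 8, giving open(z).
open(z) first appears in round 5.

5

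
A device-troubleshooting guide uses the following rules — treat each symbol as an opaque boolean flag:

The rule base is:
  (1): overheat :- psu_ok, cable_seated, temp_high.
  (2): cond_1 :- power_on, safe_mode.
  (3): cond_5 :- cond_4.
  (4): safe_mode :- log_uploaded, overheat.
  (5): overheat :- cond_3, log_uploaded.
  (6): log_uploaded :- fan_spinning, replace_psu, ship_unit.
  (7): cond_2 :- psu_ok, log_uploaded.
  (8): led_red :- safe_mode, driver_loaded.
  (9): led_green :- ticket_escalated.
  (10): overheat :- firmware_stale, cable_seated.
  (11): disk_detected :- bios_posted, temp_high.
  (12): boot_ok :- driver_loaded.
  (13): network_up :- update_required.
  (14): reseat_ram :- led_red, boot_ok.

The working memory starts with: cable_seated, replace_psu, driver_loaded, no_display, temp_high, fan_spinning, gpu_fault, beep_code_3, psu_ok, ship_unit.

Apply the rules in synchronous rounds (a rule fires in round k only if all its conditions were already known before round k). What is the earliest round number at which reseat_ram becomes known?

4

Round 1 fires (1), (6), (12), giving overheat, log_uploaded, boot_ok.
Round 2 fires (4), (7), giving safe_mode, cond_2.
Round 3 fires (8), giving led_red.
Round 4 fires (14), giving reseat_ram.
reseat_ram first appears in round 4.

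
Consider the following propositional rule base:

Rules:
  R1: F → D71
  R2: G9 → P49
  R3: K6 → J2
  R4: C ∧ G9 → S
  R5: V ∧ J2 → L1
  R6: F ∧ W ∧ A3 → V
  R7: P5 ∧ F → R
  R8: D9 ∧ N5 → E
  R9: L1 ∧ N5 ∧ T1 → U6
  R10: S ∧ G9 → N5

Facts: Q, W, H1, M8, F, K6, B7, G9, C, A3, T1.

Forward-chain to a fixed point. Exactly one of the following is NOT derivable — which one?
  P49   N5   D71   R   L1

Round 1 fires R1, R2, R3, R4, R6, giving D71, P49, J2, S, V.
Round 2 fires R5, R10, giving L1, N5.
Round 3 fires R9, giving U6.
Derived: L1 (round 2), N5 (round 2), P49 (round 1), D71 (round 1). R never appears in any round.

R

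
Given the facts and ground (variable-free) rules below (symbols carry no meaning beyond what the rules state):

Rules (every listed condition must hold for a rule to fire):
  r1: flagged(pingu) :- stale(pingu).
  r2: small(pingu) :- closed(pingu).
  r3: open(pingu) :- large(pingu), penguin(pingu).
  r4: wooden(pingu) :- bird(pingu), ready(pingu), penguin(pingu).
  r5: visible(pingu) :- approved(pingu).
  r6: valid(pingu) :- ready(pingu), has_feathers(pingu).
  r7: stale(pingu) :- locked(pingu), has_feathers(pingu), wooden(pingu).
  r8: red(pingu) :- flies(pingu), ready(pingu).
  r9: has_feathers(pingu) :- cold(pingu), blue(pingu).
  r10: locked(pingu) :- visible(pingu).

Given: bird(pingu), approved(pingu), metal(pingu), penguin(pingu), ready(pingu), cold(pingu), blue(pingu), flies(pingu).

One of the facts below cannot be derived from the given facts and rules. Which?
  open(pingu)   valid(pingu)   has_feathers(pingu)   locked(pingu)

Round 1: r4 [wooden(pingu) :- bird(pingu), ready(pingu), penguin(pingu).]; r5 [visible(pingu) :- approved(pingu).]; r8 [red(pingu) :- flies(pingu), ready(pingu).]; r9 [has_feathers(pingu) :- cold(pingu), blue(pingu).]. Adds wooden(pingu), visible(pingu), red(pingu), has_feathers(pingu).
Round 2: r6 [valid(pingu) :- ready(pingu), has_feathers(pingu).]; r10 [locked(pingu) :- visible(pingu).]. Adds valid(pingu), locked(pingu).
Round 3: r7 [stale(pingu) :- locked(pingu), has_feathers(pingu), wooden(pingu).]. Adds stale(pingu).
Round 4: r1 [flagged(pingu) :- stale(pingu).]. Adds flagged(pingu).
Derived: valid(pingu) (round 2), has_feathers(pingu) (round 1), locked(pingu) (round 2). open(pingu) never appears in any round.

open(pingu)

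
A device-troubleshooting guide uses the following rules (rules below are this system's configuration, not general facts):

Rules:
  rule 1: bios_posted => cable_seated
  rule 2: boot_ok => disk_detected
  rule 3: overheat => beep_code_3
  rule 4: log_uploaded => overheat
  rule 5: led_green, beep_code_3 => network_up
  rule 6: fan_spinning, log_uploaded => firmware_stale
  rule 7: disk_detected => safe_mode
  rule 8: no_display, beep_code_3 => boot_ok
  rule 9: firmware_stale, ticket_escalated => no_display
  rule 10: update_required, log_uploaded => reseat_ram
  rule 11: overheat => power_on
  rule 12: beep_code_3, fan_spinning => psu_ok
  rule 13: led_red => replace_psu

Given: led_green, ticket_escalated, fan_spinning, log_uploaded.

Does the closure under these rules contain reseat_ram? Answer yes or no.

Round 1: rule 4 [log_uploaded => overheat]; rule 6 [fan_spinning, log_uploaded => firmware_stale]. Adds overheat, firmware_stale.
Round 2: rule 3 [overheat => beep_code_3]; rule 9 [firmware_stale, ticket_escalated => no_display]; rule 11 [overheat => power_on]. Adds beep_code_3, no_display, power_on.
Round 3: rule 5 [led_green, beep_code_3 => network_up]; rule 8 [no_display, beep_code_3 => boot_ok]; rule 12 [beep_code_3, fan_spinning => psu_ok]. Adds network_up, boot_ok, psu_ok.
Round 4: rule 2 [boot_ok => disk_detected]. Adds disk_detected.
Round 5: rule 7 [disk_detected => safe_mode]. Adds safe_mode.
Fixed point reached. reseat_ram is concluded only by rule 10; rule 10 needs update_required (never derived).

no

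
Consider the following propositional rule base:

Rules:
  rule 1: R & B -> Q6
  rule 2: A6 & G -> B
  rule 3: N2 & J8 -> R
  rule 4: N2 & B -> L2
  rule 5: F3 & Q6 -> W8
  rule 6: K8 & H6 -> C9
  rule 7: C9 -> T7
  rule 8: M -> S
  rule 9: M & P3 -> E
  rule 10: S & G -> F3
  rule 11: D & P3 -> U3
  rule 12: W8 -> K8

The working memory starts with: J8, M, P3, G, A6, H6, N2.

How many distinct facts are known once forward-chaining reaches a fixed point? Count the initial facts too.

18

[1] rule 2 [A6 & G -> B]; rule 3 [N2 & J8 -> R]; rule 8 [M -> S]; rule 9 [M & P3 -> E]. ⇒ new: B, R, S, E.
[2] rule 1 [R & B -> Q6]; rule 4 [N2 & B -> L2]; rule 10 [S & G -> F3]. ⇒ new: Q6, L2, F3.
[3] rule 5 [F3 & Q6 -> W8]. ⇒ new: W8.
[4] rule 12 [W8 -> K8]. ⇒ new: K8.
[5] rule 6 [K8 & H6 -> C9]. ⇒ new: C9.
[6] rule 7 [C9 -> T7]. ⇒ new: T7.
Closure: {A6, B, C9, E, F3, G, H6, J8, K8, L2, M, N2, P3, Q6, R, S, T7, W8} — 18 facts.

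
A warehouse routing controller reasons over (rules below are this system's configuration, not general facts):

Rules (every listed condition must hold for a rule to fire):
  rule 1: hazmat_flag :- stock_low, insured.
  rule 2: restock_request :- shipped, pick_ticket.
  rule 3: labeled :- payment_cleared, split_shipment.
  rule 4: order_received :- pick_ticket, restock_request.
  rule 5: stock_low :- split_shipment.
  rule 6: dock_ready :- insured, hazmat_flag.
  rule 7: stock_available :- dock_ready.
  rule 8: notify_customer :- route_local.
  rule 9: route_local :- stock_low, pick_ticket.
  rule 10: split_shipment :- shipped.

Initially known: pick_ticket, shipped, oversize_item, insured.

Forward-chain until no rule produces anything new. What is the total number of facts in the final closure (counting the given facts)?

13

Round 1: rule 2 [restock_request :- shipped, pick_ticket.]; rule 10 [split_shipment :- shipped.]. Adds restock_request, split_shipment.
Round 2: rule 4 [order_received :- pick_ticket, restock_request.]; rule 5 [stock_low :- split_shipment.]. Adds order_received, stock_low.
Round 3: rule 1 [hazmat_flag :- stock_low, insured.]; rule 9 [route_local :- stock_low, pick_ticket.]. Adds hazmat_flag, route_local.
Round 4: rule 6 [dock_ready :- insured, hazmat_flag.]; rule 8 [notify_customer :- route_local.]. Adds dock_ready, notify_customer.
Round 5: rule 7 [stock_available :- dock_ready.]. Adds stock_available.
Closure: {dock_ready, hazmat_flag, insured, notify_customer, order_received, oversize_item, pick_ticket, restock_request, route_local, shipped, split_shipment, stock_available, stock_low} — 13 facts.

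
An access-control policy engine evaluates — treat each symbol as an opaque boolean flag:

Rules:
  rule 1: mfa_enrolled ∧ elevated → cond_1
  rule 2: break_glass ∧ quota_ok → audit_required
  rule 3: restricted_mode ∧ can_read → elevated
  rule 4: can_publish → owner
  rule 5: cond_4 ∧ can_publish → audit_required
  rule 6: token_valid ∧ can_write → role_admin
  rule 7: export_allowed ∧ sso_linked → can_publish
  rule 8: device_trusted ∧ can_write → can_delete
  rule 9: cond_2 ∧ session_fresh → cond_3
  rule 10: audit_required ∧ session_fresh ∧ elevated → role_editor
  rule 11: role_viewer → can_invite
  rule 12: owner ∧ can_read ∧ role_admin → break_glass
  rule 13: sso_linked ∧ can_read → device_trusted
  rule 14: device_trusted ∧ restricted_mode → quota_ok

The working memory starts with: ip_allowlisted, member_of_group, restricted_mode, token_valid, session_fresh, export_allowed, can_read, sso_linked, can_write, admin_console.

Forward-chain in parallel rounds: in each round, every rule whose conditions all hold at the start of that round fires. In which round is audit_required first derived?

4

Round 1: rule 3 [restricted_mode ∧ can_read → elevated]; rule 6 [token_valid ∧ can_write → role_admin]; rule 7 [export_allowed ∧ sso_linked → can_publish]; rule 13 [sso_linked ∧ can_read → device_trusted]. New: elevated, role_admin, can_publish, device_trusted.
Round 2: rule 4 [can_publish → owner]; rule 8 [device_trusted ∧ can_write → can_delete]; rule 14 [device_trusted ∧ restricted_mode → quota_ok]. New: owner, can_delete, quota_ok.
Round 3: rule 12 [owner ∧ can_read ∧ role_admin → break_glass]. New: break_glass.
Round 4: rule 2 [break_glass ∧ quota_ok → audit_required]. New: audit_required.
audit_required first appears in round 4.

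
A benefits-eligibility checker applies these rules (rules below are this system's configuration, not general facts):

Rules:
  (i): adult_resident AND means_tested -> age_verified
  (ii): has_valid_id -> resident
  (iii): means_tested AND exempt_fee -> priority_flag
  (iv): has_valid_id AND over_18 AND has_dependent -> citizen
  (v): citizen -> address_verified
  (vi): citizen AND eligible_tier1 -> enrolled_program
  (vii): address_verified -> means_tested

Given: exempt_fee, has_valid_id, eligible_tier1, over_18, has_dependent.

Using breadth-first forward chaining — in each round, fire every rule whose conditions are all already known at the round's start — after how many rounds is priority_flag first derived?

4

Round 1 — (ii), (iv), derive resident, citizen.
Round 2 — (v), (vi), derive address_verified, enrolled_program.
Round 3 — (vii), derive means_tested.
Round 4 — (iii), derive priority_flag.
priority_flag first appears in round 4.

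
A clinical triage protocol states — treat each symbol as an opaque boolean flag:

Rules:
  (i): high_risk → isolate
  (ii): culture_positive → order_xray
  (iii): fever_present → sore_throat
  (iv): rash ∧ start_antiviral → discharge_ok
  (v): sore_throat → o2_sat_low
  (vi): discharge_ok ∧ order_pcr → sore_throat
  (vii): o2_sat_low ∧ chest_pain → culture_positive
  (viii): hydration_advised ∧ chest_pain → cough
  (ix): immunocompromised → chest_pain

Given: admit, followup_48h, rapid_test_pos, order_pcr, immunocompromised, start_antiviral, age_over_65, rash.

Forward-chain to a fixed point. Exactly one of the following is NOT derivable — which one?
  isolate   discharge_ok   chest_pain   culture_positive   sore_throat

isolate

Round 1 fires (iv), (ix), giving discharge_ok, chest_pain.
Round 2 fires (vi), giving sore_throat.
Round 3 fires (v), giving o2_sat_low.
Round 4 fires (vii), giving culture_positive.
Round 5 fires (ii), giving order_xray.
Derived: chest_pain (round 1), culture_positive (round 4), discharge_ok (round 1), sore_throat (round 2). isolate never appears in any round.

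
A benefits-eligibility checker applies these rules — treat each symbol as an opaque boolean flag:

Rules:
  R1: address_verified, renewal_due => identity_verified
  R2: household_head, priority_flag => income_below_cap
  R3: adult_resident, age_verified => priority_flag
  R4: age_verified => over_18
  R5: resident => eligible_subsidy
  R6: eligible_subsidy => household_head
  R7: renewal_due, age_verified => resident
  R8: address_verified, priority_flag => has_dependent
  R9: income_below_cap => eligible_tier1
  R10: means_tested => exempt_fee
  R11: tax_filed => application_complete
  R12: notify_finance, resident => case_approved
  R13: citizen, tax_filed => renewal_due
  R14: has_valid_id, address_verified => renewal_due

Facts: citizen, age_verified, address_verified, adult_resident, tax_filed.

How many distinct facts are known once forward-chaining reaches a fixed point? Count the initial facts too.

Round 1 fires R3, R4, R11, R13, giving priority_flag, over_18, application_complete, renewal_due.
Round 2 fires R1, R7, R8, giving identity_verified, resident, has_dependent.
Round 3 fires R5, giving eligible_subsidy.
Round 4 fires R6, giving household_head.
Round 5 fires R2, giving income_below_cap.
Round 6 fires R9, giving eligible_tier1.
Closure: {address_verified, adult_resident, age_verified, application_complete, citizen, eligible_subsidy, eligible_tier1, has_dependent, household_head, identity_verified, income_below_cap, over_18, priority_flag, renewal_due, resident, tax_filed} — 16 facts.

16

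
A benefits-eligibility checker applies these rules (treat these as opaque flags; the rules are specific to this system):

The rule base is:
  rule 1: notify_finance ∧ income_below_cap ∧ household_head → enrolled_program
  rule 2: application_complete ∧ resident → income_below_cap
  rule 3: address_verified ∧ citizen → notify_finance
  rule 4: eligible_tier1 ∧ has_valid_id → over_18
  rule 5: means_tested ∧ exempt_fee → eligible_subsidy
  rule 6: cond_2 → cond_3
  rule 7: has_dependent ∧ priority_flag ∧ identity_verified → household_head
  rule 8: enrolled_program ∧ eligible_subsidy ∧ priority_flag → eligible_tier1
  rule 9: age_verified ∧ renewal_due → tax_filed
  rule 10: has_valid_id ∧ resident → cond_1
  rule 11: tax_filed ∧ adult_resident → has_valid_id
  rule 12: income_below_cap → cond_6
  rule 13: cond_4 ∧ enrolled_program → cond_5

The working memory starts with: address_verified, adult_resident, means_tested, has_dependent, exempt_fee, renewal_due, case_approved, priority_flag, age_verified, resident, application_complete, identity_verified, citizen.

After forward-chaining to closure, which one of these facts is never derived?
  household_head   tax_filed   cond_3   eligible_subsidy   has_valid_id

Round 1: rule 2 [application_complete ∧ resident → income_below_cap]; rule 3 [address_verified ∧ citizen → notify_finance]; rule 5 [means_tested ∧ exempt_fee → eligible_subsidy]; rule 7 [has_dependent ∧ priority_flag ∧ identity_verified → household_head]; rule 9 [age_verified ∧ renewal_due → tax_filed]. New: income_below_cap, notify_finance, eligible_subsidy, household_head, tax_filed.
Round 2: rule 1 [notify_finance ∧ income_below_cap ∧ household_head → enrolled_program]; rule 11 [tax_filed ∧ adult_resident → has_valid_id]; rule 12 [income_below_cap → cond_6]. New: enrolled_program, has_valid_id, cond_6.
Round 3: rule 8 [enrolled_program ∧ eligible_subsidy ∧ priority_flag → eligible_tier1]; rule 10 [has_valid_id ∧ resident → cond_1]. New: eligible_tier1, cond_1.
Round 4: rule 4 [eligible_tier1 ∧ has_valid_id → over_18]. New: over_18.
Derived: has_valid_id (round 2), eligible_subsidy (round 1), household_head (round 1), tax_filed (round 1). cond_3 never appears in any round.

cond_3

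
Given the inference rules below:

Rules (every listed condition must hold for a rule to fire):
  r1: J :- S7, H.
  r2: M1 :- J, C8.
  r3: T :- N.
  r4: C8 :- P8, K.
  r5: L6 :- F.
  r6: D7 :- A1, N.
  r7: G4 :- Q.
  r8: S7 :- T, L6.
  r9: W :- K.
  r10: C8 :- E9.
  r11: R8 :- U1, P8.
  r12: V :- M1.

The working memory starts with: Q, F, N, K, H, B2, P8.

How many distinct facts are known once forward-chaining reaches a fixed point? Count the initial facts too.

16

Round 1 — r3, r4, r5, r7, r9, derive T, C8, L6, G4, W.
Round 2 — r8, derive S7.
Round 3 — r1, derive J.
Round 4 — r2, derive M1.
Round 5 — r12, derive V.
Closure: {B2, C8, F, G4, H, J, K, L6, M1, N, P8, Q, S7, T, V, W} — 16 facts.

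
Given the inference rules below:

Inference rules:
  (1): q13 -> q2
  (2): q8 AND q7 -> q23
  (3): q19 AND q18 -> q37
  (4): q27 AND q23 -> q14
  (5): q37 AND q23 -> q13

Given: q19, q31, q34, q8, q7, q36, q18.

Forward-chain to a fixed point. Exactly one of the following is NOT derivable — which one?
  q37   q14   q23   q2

Round 1 — (2), (3), derive q23, q37.
Round 2 — (5), derive q13.
Round 3 — (1), derive q2.
Derived: q23 (round 1), q37 (round 1), q2 (round 3). q14 never appears in any round.

q14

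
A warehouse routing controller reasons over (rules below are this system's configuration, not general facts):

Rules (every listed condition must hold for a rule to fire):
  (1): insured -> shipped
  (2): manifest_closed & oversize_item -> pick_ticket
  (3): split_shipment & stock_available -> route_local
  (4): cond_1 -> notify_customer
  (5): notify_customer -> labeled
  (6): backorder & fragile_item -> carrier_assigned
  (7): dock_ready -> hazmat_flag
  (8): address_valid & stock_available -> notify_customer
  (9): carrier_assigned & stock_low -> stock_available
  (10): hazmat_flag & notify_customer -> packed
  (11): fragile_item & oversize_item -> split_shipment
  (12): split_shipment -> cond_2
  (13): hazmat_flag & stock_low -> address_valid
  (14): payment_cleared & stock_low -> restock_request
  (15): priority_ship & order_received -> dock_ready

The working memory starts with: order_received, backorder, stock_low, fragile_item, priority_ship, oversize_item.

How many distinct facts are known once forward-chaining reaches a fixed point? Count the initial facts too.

Round 1 fires (6), (11), (15), giving carrier_assigned, split_shipment, dock_ready.
Round 2 fires (7), (9), (12), giving hazmat_flag, stock_available, cond_2.
Round 3 fires (3), (13), giving route_local, address_valid.
Round 4 fires (8), giving notify_customer.
Round 5 fires (5), (10), giving labeled, packed.
Closure: {address_valid, backorder, carrier_assigned, cond_2, dock_ready, fragile_item, hazmat_flag, labeled, notify_customer, order_received, oversize_item, packed, priority_ship, route_local, split_shipment, stock_available, stock_low} — 17 facts.

17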